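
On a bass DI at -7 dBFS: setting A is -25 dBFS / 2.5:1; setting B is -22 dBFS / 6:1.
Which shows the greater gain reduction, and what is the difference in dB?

A: GR = 18 − 18/2.5 = 10.8 dB.
B: GR = 15 − 15/6 = 12.5 dB.
B applies 1.7 dB more gain reduction.

B, by 1.7 dB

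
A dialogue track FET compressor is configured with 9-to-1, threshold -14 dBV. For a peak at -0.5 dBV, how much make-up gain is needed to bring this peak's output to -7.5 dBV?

Overshoot 13.5 dB → 13.5/9 = 1.5 dB after compression, so the compressed level is -14 + 1.5 = -12.5 dBV.
Make-up = target − compressed = -7.5 − (-12.5) = 5 dB.

5 dB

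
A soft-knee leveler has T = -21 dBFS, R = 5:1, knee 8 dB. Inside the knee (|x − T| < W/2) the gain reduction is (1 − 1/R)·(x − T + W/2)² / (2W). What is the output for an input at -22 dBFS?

x − T + W/2 = -22 − (-21) + 4 = 3.
GR = (1 − 1/5) × 3² / 16 = 0.8 × 9 / 16 = 0.45 dB.
Output = -22 − 0.45 = -22.45 dBFS.

-22.45 dBFS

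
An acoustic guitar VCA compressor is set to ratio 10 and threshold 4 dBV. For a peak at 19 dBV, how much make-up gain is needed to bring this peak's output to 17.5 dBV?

Overshoot 15 dB → 15/10 = 1.5 dB after compression, so the compressed level is 4 + 1.5 = 5.5 dBV.
Make-up = target − compressed = 17.5 − 5.5 = 12 dB.

12 dB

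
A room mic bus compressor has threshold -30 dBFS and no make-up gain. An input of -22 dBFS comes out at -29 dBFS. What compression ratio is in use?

8:1

Input overshoot = -22 − (-30) = 8 dB; output overshoot = -29 − (-30) = 1 dB.
Ratio = 8 / 1 = 8.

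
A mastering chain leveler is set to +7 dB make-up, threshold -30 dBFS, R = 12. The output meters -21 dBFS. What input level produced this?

-6 dBFS

Remove make-up: -21 − 7 = -28 dBFS.
Post-compression overshoot = -28 − (-30) = 2 dB.
Before 12:1 compression the overshoot was 2 × 12 = 24 dB, so input = -30 + 24 = -6 dBFS.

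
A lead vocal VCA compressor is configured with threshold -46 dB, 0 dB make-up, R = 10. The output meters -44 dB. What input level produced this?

That's 2 dB above the -46 dB threshold.
Input overshoot = R × output overshoot = 20 dB → input = -46 + 20 = -26 dB.

-26 dB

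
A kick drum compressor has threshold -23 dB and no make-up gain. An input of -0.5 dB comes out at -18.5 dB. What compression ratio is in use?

5:1

Input overshoot = -0.5 − (-23) = 22.5 dB; output overshoot = -18.5 − (-23) = 4.5 dB.
Ratio = 22.5 / 4.5 = 5.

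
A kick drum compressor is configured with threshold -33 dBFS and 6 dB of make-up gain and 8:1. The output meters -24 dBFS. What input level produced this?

-9 dBFS

Before make-up, the level was -24 − 6 = -30 dBFS.
That's 3 dB above the -33 dBFS threshold.
Before 8:1 compression the overshoot was 3 × 8 = 24 dB, so input = -33 + 24 = -9 dBFS.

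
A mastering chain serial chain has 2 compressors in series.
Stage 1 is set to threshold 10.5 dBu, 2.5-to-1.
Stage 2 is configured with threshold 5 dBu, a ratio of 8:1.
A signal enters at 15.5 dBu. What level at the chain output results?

5.9375 dBu

Stage 1: 5 dB above 10.5 dBu, reduced 2.5:1 to 2 dB above → 12.5 dBu.
Stage 2: 7.5 dB above 5 dBu, reduced 8:1 to 0.9375 dB above → 5.9375 dBu.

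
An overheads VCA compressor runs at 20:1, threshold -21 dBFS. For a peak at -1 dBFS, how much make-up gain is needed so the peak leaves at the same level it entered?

Without make-up, output = threshold + overshoot/20 = -21 + 1 = -20 dBFS.
Gap to target: 19 dB.

19 dB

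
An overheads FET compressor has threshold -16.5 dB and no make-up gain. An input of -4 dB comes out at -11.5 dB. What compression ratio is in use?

2.5:1

Input overshoot = -4 − (-16.5) = 12.5 dB; output overshoot = -11.5 − (-16.5) = 5 dB.
Ratio = 12.5 / 5 = 2.5.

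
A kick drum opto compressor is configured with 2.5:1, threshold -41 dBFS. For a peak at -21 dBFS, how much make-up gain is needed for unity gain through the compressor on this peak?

The peak compresses to -41 + 20/2.5 = -33 dBFS.
To reach -21 dBFS requires -21 − (-33) = 12 dB of make-up.

12 dB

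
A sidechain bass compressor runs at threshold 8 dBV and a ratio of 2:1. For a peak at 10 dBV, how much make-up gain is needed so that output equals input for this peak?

1 dB

Without make-up, output = threshold + overshoot/2 = 8 + 1 = 9 dBV.
Gap to target: 1 dB.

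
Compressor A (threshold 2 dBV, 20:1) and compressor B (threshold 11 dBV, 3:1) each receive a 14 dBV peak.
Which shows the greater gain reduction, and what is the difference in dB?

A: 12 dB over, compressed to 0.6 dB over, so 11.4 dB of GR.
B: 3 dB over, compressed to 1 dB over, so 2 dB of GR.
Difference: 9.4 dB in favour of A.

A, by 9.4 dB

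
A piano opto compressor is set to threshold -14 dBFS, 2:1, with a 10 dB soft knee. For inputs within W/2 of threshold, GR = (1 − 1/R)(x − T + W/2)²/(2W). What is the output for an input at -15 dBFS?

x − T + W/2 = -15 − (-14) + 5 = 4.
GR = (1 − 1/2) × 4² / 20 = 0.5 × 16 / 20 = 0.4 dB.
Output = -15 − 0.4 = -15.4 dBFS.

-15.4 dBFS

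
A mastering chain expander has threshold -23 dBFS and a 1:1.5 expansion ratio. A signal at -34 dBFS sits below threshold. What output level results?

The input is 11 dB below the -23 dBFS threshold.
A 1:1.5 expander multiplies undershoot by 1.5: 11 × 1.5 = 16.5 dB below threshold.
Output = -23 − 16.5 = -39.5 dBFS.

-39.5 dBFS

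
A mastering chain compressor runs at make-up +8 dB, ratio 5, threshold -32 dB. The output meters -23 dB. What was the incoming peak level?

-27 dB

Before make-up, the level was -23 − 8 = -31 dB.
That's 1 dB above the -32 dB threshold.
Before 5:1 compression the overshoot was 1 × 5 = 5 dB, so input = -32 + 5 = -27 dB.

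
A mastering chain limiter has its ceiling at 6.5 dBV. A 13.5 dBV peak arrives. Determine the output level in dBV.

A brickwall limiter is an ∞:1 compressor: any input above the ceiling is clamped to 6.5 dBV.

6.5 dBV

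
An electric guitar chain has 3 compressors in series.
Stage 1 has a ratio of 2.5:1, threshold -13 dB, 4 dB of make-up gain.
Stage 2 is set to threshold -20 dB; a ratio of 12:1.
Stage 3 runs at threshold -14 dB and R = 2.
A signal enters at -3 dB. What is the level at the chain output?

Stage 1: 10 dB above -13 dB, reduced 2.5:1 to 4 dB above → -9 dB; +4 dB make-up → -5 dB.
Stage 2: 15 dB above -20 dB, reduced 12:1 to 1.25 dB above → -18.75 dB.
Stage 3: below threshold (-18.75 ≤ -14); passes unchanged; output -18.75 dB.

-18.75 dB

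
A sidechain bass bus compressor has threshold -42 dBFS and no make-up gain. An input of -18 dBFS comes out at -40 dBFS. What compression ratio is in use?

Input overshoot = -18 − (-42) = 24 dB; output overshoot = -40 − (-42) = 2 dB.
Ratio = 24 / 2 = 12.

12:1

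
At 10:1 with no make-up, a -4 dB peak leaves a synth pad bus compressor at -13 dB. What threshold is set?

-14 dB

Gain reduction = -4 − (-13) = 9 dB; output overshoot = GR / (R − 1) = 9 / 9 = 1 dB.
Threshold = output − output overshoot = -13 − 1 = -14 dB.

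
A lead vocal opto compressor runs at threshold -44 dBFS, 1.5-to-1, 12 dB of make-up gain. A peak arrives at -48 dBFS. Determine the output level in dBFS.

-48 dBFS is 4 dB below the -44 dBFS threshold, so no gain reduction is applied.
Make-up gain adds 12 dB: -48 + 12 = -36 dBFS.

-36 dBFS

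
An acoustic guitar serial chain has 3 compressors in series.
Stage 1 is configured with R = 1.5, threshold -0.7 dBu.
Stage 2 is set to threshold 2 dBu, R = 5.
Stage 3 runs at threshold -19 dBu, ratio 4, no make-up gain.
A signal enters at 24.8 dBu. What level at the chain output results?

Stage 1: overshoot 25.5 dB → 25.5/1.5 = 17 dB → 16.3 dBu.
Stage 2: 16.3 dBu is 14.3 dB over 2 dBu; at 5:1 that becomes 2.86 dB over, giving 4.86 dBu.
Stage 3: 4.86 dBu is 23.86 dB over -19 dBu; at 4:1 that becomes 5.965 dB over, giving -13.035 dBu.

-13.035 dBu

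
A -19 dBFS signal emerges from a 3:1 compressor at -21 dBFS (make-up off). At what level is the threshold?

Gain reduction = -19 − (-21) = 2 dB; output overshoot = GR / (R − 1) = 2 / 2 = 1 dB.
Threshold = output − output overshoot = -21 − 1 = -22 dBFS.

-22 dBFS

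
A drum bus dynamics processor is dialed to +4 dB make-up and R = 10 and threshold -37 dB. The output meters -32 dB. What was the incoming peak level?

-27 dB

Stripping the +4 dB make-up gives -36 dB at the gain stage.
The compressed level sits -36 − (-37) = 1 dB over threshold.
Undo the ratio: input overshoot = 1 × 10 = 10 dB, giving input = -27 dB.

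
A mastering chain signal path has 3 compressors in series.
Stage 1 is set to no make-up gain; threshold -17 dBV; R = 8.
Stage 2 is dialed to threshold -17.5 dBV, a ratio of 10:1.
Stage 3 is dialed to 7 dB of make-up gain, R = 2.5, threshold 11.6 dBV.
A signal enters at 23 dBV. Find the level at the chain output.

-9.95 dBV

Stage 1: 40 dB above -17 dBV, reduced 8:1 to 5 dB above → -12 dBV.
Stage 2: 5.5 dB above -17.5 dBV, reduced 10:1 to 0.55 dB above → -16.95 dBV.
Stage 3: -16.95 dBV is at or below the 11.6 dBV threshold — no compression; make-up brings it to -9.95 dBV.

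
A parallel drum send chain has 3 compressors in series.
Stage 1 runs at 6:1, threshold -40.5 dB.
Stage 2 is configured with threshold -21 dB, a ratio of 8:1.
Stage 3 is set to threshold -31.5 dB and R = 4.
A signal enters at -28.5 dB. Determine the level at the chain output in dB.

-38.5 dB

Stage 1: 12 dB above -40.5 dB, reduced 6:1 to 2 dB above → -38.5 dB.
Stage 2: below threshold (-38.5 ≤ -21); passes unchanged; output -38.5 dB.
Stage 3: -38.5 dB is at or below the -31.5 dB threshold — no compression; output -38.5 dB.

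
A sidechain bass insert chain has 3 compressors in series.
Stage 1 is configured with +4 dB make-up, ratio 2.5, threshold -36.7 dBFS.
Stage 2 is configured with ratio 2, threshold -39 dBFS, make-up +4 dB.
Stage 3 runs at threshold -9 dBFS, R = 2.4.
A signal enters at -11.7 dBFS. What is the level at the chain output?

-26.85 dBFS

Stage 1: overshoot 25 dB → 25/2.5 = 10 dB → -26.7 dBFS; +4 dB make-up → -22.7 dBFS.
Stage 2: -22.7 dBFS is 16.3 dB over -39 dBFS; at 2:1 that becomes 8.15 dB over, giving -30.85 dBFS; +4 dB make-up → -26.85 dBFS.
Stage 3: -26.85 dBFS is at or below the -9 dBFS threshold — no compression; output -26.85 dBFS.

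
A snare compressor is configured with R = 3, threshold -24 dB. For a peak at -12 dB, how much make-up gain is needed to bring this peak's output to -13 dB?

7 dB

Without make-up, output = threshold + overshoot/3 = -24 + 4 = -20 dB.
Gap to target: 7 dB.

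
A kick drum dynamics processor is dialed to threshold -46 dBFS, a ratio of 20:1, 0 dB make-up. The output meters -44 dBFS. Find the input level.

-6 dBFS

Post-compression overshoot = -44 − (-46) = 2 dB.
Before 20:1 compression the overshoot was 2 × 20 = 40 dB, so input = -46 + 40 = -6 dBFS.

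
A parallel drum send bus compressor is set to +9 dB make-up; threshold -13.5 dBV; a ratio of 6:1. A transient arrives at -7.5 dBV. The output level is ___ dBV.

Overshoot: -7.5 − (-13.5) = 6 dB.
At 6:1 the overshoot is divided by 6, leaving 1 dB above threshold.
That puts the output at -12.5 dBV; make-up adds 9 dB, giving -3.5 dBV.

-3.5 dBV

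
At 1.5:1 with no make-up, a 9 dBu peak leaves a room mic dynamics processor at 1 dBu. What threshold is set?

-15 dBu

Input is 24 dB above T (since output overshoot × R = input overshoot: (1 − T)·1.5 = 9 − T gives T = -15 dBu).
Check: -15 + (9 − (-15))/1.5 = -15 + 16 = 1 dBu. ✓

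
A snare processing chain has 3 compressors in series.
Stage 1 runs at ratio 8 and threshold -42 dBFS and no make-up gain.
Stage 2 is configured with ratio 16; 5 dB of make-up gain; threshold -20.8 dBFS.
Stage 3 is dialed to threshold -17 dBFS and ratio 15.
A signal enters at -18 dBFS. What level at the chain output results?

Stage 1: overshoot 24 dB → 24/8 = 3 dB → -39 dBFS.
Stage 2: below threshold (-39 ≤ -20.8); passes unchanged; make-up brings it to -34 dBFS.
Stage 3: -34 dBFS ≤ -17 dBFS, so stage 3 doesn't engage; output -34 dBFS.

-34 dBFS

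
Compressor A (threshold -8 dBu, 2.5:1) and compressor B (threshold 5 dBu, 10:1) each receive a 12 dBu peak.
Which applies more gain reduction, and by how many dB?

A: GR = 20 − 20/2.5 = 12 dB.
B: GR = 7 − 7/10 = 6.3 dB.
A reduces 5.7 dB more.

A, by 5.7 dB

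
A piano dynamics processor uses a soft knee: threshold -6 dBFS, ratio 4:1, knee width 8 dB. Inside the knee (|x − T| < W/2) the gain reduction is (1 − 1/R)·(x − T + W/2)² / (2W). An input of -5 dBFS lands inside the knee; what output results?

-6.171875 dBFS

x − T + W/2 = -5 − (-6) + 4 = 5.
GR = (1 − 1/4) × 5² / 16 = 0.75 × 25 / 16 = 1.171875 dB.
Output = -5 − 1.171875 = -6.171875 dBFS.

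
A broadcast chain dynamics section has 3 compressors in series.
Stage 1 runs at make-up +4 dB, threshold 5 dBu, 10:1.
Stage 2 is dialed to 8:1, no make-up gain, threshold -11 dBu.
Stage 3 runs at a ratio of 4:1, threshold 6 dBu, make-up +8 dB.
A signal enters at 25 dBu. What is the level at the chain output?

Stage 1: 25 dBu is 20 dB over 5 dBu; at 10:1 that becomes 2 dB over, giving 7 dBu; +4 dB make-up → 11 dBu.
Stage 2: 22 dB above -11 dBu, reduced 8:1 to 2.75 dB above → -8.25 dBu.
Stage 3: below threshold (-8.25 ≤ 6); passes unchanged; make-up brings it to -0.25 dBu.

-0.25 dBu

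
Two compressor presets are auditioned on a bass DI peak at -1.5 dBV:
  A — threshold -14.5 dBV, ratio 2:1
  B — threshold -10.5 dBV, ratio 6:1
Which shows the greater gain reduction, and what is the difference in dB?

B, by 1 dB

A: GR = 13 − 13/2 = 6.5 dB.
B: GR = 9 − 9/6 = 7.5 dB.
B reduces 1 dB more.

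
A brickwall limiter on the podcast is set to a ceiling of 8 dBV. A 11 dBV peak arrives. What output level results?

8 dBV

A brickwall limiter is an ∞:1 compressor: any input above the ceiling is clamped to 8 dBV.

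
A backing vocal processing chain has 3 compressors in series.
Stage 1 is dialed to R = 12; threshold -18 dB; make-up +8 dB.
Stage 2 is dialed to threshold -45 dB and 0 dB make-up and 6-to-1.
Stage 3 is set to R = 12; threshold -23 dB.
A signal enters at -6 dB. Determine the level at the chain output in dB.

-39 dB

Stage 1: 12 dB above -18 dB, reduced 12:1 to 1 dB above → -17 dB; +8 dB make-up → -9 dB.
Stage 2: 36 dB above -45 dB, reduced 6:1 to 6 dB above → -39 dB.
Stage 3: -39 dB ≤ -23 dB, so stage 3 doesn't engage; output -39 dB.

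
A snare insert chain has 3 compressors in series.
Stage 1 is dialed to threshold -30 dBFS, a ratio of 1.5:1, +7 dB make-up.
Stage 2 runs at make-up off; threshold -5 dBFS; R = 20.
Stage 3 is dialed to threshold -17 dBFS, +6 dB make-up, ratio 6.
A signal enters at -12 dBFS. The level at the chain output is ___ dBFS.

-10 dBFS

Stage 1: overshoot 18 dB → 18/1.5 = 12 dB → -18 dBFS; +7 dB make-up → -11 dBFS.
Stage 2: below threshold (-11 ≤ -5); passes unchanged; output -11 dBFS.
Stage 3: 6 dB above -17 dBFS, reduced 6:1 to 1 dB above → -16 dBFS; +6 dB make-up → -10 dBFS.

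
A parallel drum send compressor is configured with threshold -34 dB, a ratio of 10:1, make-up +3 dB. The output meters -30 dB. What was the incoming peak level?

-24 dB

Stripping the +3 dB make-up gives -33 dB at the gain stage.
That's 1 dB above the -34 dB threshold.
Before 10:1 compression the overshoot was 1 × 10 = 10 dB, so input = -34 + 10 = -24 dB.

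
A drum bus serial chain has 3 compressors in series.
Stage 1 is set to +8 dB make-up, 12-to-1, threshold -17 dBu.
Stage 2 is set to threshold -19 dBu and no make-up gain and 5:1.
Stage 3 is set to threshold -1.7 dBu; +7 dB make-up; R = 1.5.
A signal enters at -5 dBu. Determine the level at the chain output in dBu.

-9.8 dBu

Stage 1: 12 dB above -17 dBu, reduced 12:1 to 1 dB above → -16 dBu; +8 dB make-up → -8 dBu.
Stage 2: overshoot 11 dB → 11/5 = 2.2 dB → -16.8 dBu.
Stage 3: -16.8 dBu is at or below the -1.7 dBu threshold — no compression; make-up brings it to -9.8 dBu.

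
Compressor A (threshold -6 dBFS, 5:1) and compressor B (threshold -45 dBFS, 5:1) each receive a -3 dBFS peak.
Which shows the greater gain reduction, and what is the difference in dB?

B, by 31.2 dB

A: GR = 3 − 3/5 = 2.4 dB.
B: GR = 42 − 42/5 = 33.6 dB.
Difference: 31.2 dB in favour of B.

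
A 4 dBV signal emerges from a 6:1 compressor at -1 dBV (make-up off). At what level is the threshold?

-2 dBV

Let T be the threshold. Output overshoot = (input overshoot)/R, so -1 − T = (4 − T)/6.
6·(-1 − T) = 4 − T → 5·T = -6 − 4 = -10.
T = -10/5 = -2 dBV.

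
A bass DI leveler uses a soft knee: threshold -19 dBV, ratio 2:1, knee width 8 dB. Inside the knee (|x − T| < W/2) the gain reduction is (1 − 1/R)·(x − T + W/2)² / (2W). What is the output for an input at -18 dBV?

x − T + W/2 = -18 − (-19) + 4 = 5.
GR = (1 − 1/2) × 5² / 16 = 0.5 × 25 / 16 = 0.78125 dB.
Output = -18 − 0.78125 = -18.78125 dBV.

-18.78125 dBV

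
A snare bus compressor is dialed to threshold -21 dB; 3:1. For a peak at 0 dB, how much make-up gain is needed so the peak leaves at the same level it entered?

The peak compresses to -21 + 21/3 = -14 dB.
To reach 0 dB requires 0 − (-14) = 14 dB of make-up.

14 dB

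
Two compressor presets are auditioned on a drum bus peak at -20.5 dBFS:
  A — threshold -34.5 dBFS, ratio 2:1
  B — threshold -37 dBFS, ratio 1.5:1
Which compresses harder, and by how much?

A, by 1.5 dB

A: GR = 14 − 14/2 = 7 dB.
B: GR = 16.5 − 16.5/1.5 = 5.5 dB.
A reduces 1.5 dB more.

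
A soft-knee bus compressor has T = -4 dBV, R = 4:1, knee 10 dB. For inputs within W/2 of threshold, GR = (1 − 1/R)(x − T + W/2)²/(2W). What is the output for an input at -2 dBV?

x − T + W/2 = -2 − (-4) + 5 = 7.
GR = (1 − 1/4) × 7² / 20 = 0.75 × 49 / 20 = 1.8375 dB.
Output = -2 − 1.8375 = -3.8375 dBV.

-3.8375 dBV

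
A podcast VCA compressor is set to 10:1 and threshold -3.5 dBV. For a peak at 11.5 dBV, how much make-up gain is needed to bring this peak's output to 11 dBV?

13 dB

The peak compresses to -3.5 + 15/10 = -2 dBV.
To reach 11 dBV requires 11 − (-2) = 13 dB of make-up.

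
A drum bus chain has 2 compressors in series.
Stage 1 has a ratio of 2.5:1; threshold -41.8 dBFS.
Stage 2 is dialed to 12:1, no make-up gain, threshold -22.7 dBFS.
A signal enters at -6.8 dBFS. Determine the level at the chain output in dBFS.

-27.8 dBFS

Stage 1: 35 dB above -41.8 dBFS, reduced 2.5:1 to 14 dB above → -27.8 dBFS.
Stage 2: -27.8 dBFS is at or below the -22.7 dBFS threshold — no compression; output -27.8 dBFS.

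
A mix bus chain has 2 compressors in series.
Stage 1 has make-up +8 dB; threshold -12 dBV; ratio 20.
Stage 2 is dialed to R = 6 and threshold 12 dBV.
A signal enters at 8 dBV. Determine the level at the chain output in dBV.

-3 dBV

Stage 1: overshoot 20 dB → 20/20 = 1 dB → -11 dBV; +8 dB make-up → -3 dBV.
Stage 2: -3 dBV is at or below the 12 dBV threshold — no compression; output -3 dBV.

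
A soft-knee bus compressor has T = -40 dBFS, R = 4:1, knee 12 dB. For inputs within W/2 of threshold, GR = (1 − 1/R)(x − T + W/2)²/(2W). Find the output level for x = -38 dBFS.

x − T + W/2 = -38 − (-40) + 6 = 8.
GR = (1 − 1/4) × 8² / 24 = 0.75 × 64 / 24 = 2 dB.
Output = -38 − 2 = -40 dBFS.

-40 dBFS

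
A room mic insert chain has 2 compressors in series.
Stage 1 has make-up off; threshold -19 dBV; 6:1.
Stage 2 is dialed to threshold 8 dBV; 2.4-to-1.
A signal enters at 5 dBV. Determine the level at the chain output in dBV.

-15 dBV

Stage 1: 24 dB above -19 dBV, reduced 6:1 to 4 dB above → -15 dBV.
Stage 2: -15 dBV is at or below the 8 dBV threshold — no compression; output -15 dBV.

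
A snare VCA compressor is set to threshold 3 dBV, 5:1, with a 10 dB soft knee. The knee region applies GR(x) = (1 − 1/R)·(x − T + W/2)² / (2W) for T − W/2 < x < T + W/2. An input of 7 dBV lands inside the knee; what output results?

3.76 dBV

x − T + W/2 = 7 − 3 + 5 = 9.
GR = (1 − 1/5) × 9² / 20 = 0.8 × 81 / 20 = 3.24 dB.
Output = 7 − 3.24 = 3.76 dBV.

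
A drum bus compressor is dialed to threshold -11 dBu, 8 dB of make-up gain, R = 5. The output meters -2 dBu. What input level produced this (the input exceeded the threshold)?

Stripping the +8 dB make-up gives -10 dBu at the gain stage.
The compressed level sits -10 − (-11) = 1 dB over threshold.
Undo the ratio: input overshoot = 1 × 5 = 5 dB, giving input = -6 dBu.

-6 dBu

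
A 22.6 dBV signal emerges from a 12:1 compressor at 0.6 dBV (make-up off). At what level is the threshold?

-1.4 dBV

Gain reduction = 22.6 − 0.6 = 22 dB; output overshoot = GR / (R − 1) = 22 / 11 = 2 dB.
Threshold = output − output overshoot = 0.6 − 2 = -1.4 dBV.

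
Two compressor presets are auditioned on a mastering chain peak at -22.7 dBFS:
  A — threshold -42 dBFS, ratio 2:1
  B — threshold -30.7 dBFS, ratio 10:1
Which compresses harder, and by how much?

A: GR = 19.3 − 19.3/2 = 9.65 dB.
B: GR = 8 − 8/10 = 7.2 dB.
Difference: 2.45 dB in favour of A.

A, by 2.45 dB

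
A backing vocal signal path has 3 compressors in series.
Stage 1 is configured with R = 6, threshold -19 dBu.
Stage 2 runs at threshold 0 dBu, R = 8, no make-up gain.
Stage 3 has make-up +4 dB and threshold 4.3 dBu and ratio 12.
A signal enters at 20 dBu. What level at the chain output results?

-8.5 dBu

Stage 1: 39 dB above -19 dBu, reduced 6:1 to 6.5 dB above → -12.5 dBu.
Stage 2: below threshold (-12.5 ≤ 0); passes unchanged; output -12.5 dBu.
Stage 3: below threshold (-12.5 ≤ 4.3); passes unchanged; make-up brings it to -8.5 dBu.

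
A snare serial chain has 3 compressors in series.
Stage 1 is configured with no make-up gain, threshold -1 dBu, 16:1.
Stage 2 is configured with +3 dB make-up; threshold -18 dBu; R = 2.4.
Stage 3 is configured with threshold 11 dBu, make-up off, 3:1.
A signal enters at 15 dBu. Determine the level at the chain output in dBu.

Stage 1: 15 dBu is 16 dB over -1 dBu; at 16:1 that becomes 1 dB over, giving 0 dBu.
Stage 2: 0 dBu is 18 dB over -18 dBu; at 2.4:1 that becomes 7.5 dB over, giving -10.5 dBu; +3 dB make-up → -7.5 dBu.
Stage 3: -7.5 dBu ≤ 11 dBu, so stage 3 doesn't engage; output -7.5 dBu.

-7.5 dBu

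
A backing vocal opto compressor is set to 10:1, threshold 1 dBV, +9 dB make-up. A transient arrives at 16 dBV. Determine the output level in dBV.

The input is 15 dB above the 1 dBV threshold.
The 15 dB excess becomes 1.5 dB after 10:1 reduction.
That puts the output at 2.5 dBV; make-up adds 9 dB, giving 11.5 dBV.

11.5 dBV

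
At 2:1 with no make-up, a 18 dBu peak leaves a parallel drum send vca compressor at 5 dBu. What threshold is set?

-8 dBu

Let T be the threshold. Output overshoot = (input overshoot)/R, so 5 − T = (18 − T)/2.
2·(5 − T) = 18 − T → 1·T = 10 − 18 = -8.
T = -8/1 = -8 dBu.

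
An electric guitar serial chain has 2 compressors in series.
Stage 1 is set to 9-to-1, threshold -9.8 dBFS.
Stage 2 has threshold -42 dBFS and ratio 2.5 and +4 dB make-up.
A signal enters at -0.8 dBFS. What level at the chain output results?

-24.72 dBFS

Stage 1: 9 dB above -9.8 dBFS, reduced 9:1 to 1 dB above → -8.8 dBFS.
Stage 2: overshoot 33.2 dB → 33.2/2.5 = 13.28 dB → -28.72 dBFS; +4 dB make-up → -24.72 dBFS.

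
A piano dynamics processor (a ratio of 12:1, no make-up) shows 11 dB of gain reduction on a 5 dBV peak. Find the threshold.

-7 dBV

Gain reduction = 5 − (-6) = 11 dB; output overshoot = GR / (R − 1) = 11 / 11 = 1 dB.
Threshold = output − output overshoot = -6 − 1 = -7 dBV.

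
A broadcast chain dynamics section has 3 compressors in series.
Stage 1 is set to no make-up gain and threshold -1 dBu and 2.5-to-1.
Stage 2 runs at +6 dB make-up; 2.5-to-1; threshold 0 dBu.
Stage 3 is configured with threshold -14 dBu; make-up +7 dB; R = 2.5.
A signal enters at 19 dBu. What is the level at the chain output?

2.12 dBu

Stage 1: 19 dBu is 20 dB over -1 dBu; at 2.5:1 that becomes 8 dB over, giving 7 dBu.
Stage 2: 7 dB above 0 dBu, reduced 2.5:1 to 2.8 dB above → 2.8 dBu; +6 dB make-up → 8.8 dBu.
Stage 3: overshoot 22.8 dB → 22.8/2.5 = 9.12 dB → -4.88 dBu; +7 dB make-up → 2.12 dBu.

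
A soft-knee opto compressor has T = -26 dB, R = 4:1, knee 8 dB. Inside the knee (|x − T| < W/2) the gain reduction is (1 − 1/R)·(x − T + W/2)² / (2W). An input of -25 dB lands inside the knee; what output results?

-26.171875 dB

x − T + W/2 = -25 − (-26) + 4 = 5.
GR = (1 − 1/4) × 5² / 16 = 0.75 × 25 / 16 = 1.171875 dB.
Output = -25 − 1.171875 = -26.171875 dB.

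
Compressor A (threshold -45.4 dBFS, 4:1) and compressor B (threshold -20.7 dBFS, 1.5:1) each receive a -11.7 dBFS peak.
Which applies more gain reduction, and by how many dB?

A: GR = 33.7 − 33.7/4 = 25.275 dB.
B: GR = 9 − 9/1.5 = 3 dB.
A reduces 22.275 dB more.

A, by 22.275 dB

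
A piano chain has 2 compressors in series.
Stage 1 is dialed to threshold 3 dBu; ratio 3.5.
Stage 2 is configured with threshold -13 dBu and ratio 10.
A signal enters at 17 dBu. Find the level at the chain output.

-11 dBu

Stage 1: overshoot 14 dB → 14/3.5 = 4 dB → 7 dBu.
Stage 2: 20 dB above -13 dBu, reduced 10:1 to 2 dB above → -11 dBu.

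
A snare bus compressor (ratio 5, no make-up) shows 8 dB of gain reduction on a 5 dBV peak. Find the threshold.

-5 dBV

Input is 10 dB above T (since output overshoot × R = input overshoot: (-3 − T)·5 = 5 − T gives T = -5 dBV).
Check: -5 + (5 − (-5))/5 = -5 + 2 = -3 dBV. ✓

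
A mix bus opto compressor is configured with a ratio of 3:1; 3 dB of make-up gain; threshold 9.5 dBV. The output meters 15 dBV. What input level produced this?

17 dBV

Stripping the +3 dB make-up gives 12 dBV at the gain stage.
Post-compression overshoot = 12 − 9.5 = 2.5 dB.
Input overshoot = R × output overshoot = 7.5 dB → input = 9.5 + 7.5 = 17 dBV.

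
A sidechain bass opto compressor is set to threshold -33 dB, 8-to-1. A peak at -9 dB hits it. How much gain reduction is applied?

-9 dB exceeds the threshold by 24 dB.
A 8:1 ratio leaves 3 dB of that excess.
So the signal is attenuated by 24 − 3 = 21 dB.

21 dB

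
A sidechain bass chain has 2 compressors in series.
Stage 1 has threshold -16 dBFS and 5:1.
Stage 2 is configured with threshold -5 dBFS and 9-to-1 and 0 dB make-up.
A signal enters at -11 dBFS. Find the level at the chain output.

-15 dBFS

Stage 1: 5 dB above -16 dBFS, reduced 5:1 to 1 dB above → -15 dBFS.
Stage 2: below threshold (-15 ≤ -5); passes unchanged; output -15 dBFS.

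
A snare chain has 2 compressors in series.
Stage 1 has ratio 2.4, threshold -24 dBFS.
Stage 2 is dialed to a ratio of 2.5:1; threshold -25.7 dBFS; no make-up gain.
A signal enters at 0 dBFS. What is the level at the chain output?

-21.02 dBFS

Stage 1: overshoot 24 dB → 24/2.4 = 10 dB → -14 dBFS.
Stage 2: -14 dBFS is 11.7 dB over -25.7 dBFS; at 2.5:1 that becomes 4.68 dB over, giving -21.02 dBFS.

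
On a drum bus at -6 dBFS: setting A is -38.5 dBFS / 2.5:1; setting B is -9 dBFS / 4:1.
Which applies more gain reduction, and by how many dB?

A, by 17.25 dB

A: 32.5 dB over, compressed to 13 dB over, so 19.5 dB of GR.
B: 3 dB over, compressed to 0.75 dB over, so 2.25 dB of GR.
A reduces 17.25 dB more.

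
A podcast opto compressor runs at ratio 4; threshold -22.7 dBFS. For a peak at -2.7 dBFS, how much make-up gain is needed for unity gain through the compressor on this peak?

15 dB

The peak compresses to -22.7 + 20/4 = -17.7 dBFS.
To reach -2.7 dBFS requires -2.7 − (-17.7) = 15 dB of make-up.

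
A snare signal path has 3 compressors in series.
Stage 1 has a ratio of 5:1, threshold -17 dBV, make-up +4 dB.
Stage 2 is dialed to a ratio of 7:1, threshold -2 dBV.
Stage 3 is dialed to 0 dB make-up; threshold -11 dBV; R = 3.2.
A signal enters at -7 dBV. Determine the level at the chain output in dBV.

Stage 1: 10 dB above -17 dBV, reduced 5:1 to 2 dB above → -15 dBV; +4 dB make-up → -11 dBV.
Stage 2: below threshold (-11 ≤ -2); passes unchanged; output -11 dBV.
Stage 3: -11 dBV is at or below the -11 dBV threshold — no compression; output -11 dBV.

-11 dBV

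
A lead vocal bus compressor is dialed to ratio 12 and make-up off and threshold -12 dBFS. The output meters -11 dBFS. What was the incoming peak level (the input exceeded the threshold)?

That's 1 dB above the -12 dBFS threshold.
Input overshoot = R × output overshoot = 12 dB → input = -12 + 12 = 0 dBFS.

0 dBFS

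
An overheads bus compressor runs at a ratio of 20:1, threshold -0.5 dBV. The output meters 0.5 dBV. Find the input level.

19.5 dBV

Post-compression overshoot = 0.5 − (-0.5) = 1 dB.
Input overshoot = R × output overshoot = 20 dB → input = -0.5 + 20 = 19.5 dBV.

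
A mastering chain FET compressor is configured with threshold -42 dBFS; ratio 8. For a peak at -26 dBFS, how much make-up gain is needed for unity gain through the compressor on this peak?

Overshoot 16 dB → 16/8 = 2 dB after compression, so the compressed level is -42 + 2 = -40 dBFS.
Make-up = target − compressed = -26 − (-40) = 14 dB.

14 dB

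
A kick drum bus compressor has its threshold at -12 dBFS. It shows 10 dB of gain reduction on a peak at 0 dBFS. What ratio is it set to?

Input overshoot = 0 − (-12) = 12 dB.
Output overshoot = 12 − 10 = 2 dB.
Ratio = input overshoot / output overshoot = 12 / 2 = 6.

6:1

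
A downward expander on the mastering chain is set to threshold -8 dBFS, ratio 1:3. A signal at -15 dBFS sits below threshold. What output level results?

Undershoot = (-8) − (-15) = 7 dB.
At 1:3, that expands to 21 dB under threshold.
Output = -8 − 21 = -29 dBFS.

-29 dBFS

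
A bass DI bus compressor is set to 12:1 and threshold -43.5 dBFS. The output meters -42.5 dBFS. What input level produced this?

The compressed level sits -42.5 − (-43.5) = 1 dB over threshold.
Input overshoot = R × output overshoot = 12 dB → input = -43.5 + 12 = -31.5 dBFS.

-31.5 dBFS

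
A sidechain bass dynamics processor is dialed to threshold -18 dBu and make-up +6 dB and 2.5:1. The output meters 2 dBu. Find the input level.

Before make-up, the level was 2 − 6 = -4 dBu.
That's 14 dB above the -18 dBu threshold.
Before 2.5:1 compression the overshoot was 14 × 2.5 = 35 dB, so input = -18 + 35 = 17 dBu.

17 dBu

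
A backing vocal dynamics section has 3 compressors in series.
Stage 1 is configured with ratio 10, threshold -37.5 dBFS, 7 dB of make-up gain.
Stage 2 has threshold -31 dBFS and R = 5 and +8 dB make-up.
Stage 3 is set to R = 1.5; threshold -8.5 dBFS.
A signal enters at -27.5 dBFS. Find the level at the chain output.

-22.7 dBFS

Stage 1: 10 dB above -37.5 dBFS, reduced 10:1 to 1 dB above → -36.5 dBFS; +7 dB make-up → -29.5 dBFS.
Stage 2: 1.5 dB above -31 dBFS, reduced 5:1 to 0.3 dB above → -30.7 dBFS; +8 dB make-up → -22.7 dBFS.
Stage 3: below threshold (-22.7 ≤ -8.5); passes unchanged; output -22.7 dBFS.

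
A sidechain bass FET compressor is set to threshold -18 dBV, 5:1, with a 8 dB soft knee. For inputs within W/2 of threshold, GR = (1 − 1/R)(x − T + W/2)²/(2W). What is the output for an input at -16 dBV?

x − T + W/2 = -16 − (-18) + 4 = 6.
GR = (1 − 1/5) × 6² / 16 = 0.8 × 36 / 16 = 1.8 dB.
Output = -16 − 1.8 = -17.8 dBV.

-17.8 dBV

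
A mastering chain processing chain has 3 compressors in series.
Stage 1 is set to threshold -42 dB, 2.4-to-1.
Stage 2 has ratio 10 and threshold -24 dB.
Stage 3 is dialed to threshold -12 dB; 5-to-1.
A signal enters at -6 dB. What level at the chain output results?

-27 dB

Stage 1: 36 dB above -42 dB, reduced 2.4:1 to 15 dB above → -27 dB.
Stage 2: below threshold (-27 ≤ -24); passes unchanged; output -27 dB.
Stage 3: below threshold (-27 ≤ -12); passes unchanged; output -27 dB.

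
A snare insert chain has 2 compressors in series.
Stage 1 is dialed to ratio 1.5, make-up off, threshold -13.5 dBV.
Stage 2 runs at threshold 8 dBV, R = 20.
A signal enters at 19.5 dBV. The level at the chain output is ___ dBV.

Stage 1: 19.5 dBV is 33 dB over -13.5 dBV; at 1.5:1 that becomes 22 dB over, giving 8.5 dBV.
Stage 2: overshoot 0.5 dB → 0.5/20 = 0.025 dB → 8.025 dBV.

8.025 dBV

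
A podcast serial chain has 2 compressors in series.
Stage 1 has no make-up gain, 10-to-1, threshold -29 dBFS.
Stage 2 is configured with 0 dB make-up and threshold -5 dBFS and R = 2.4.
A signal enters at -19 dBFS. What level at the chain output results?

Stage 1: overshoot 10 dB → 10/10 = 1 dB → -28 dBFS.
Stage 2: -28 dBFS is at or below the -5 dBFS threshold — no compression; output -28 dBFS.

-28 dBFS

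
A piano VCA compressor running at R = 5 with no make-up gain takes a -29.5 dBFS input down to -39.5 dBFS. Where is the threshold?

-42 dBFS

Input is 12.5 dB above T (since output overshoot × R = input overshoot: (-39.5 − T)·5 = -29.5 − T gives T = -42 dBFS).
Check: -42 + (-29.5 − (-42))/5 = -42 + 2.5 = -39.5 dBFS. ✓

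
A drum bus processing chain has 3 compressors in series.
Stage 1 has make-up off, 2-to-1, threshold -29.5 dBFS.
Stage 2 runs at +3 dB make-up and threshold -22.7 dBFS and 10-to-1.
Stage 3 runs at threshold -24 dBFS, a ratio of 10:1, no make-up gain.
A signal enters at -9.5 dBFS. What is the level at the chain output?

Stage 1: overshoot 20 dB → 20/2 = 10 dB → -19.5 dBFS.
Stage 2: -19.5 dBFS is 3.2 dB over -22.7 dBFS; at 10:1 that becomes 0.32 dB over, giving -22.38 dBFS; +3 dB make-up → -19.38 dBFS.
Stage 3: overshoot 4.62 dB → 4.62/10 = 0.462 dB → -23.538 dBFS.

-23.538 dBFS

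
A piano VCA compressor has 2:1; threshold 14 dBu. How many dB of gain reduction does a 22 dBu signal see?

4 dB

Overshoot = 22 − 14 = 8 dB.
A 2:1 ratio leaves 4 dB of that excess.
So the signal is attenuated by 8 − 4 = 4 dB.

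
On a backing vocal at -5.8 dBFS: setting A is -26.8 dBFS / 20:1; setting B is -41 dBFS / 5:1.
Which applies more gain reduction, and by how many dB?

B, by 8.21 dB

A: overshoot 21 dB → output overshoot 1.05 dB → GR 19.95 dB.
B: overshoot 35.2 dB → output overshoot 7.04 dB → GR 28.16 dB.
Difference: 8.21 dB in favour of B.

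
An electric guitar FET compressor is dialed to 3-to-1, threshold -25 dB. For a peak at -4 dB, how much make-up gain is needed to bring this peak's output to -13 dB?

5 dB

Overshoot 21 dB → 21/3 = 7 dB after compression, so the compressed level is -25 + 7 = -18 dB.
Make-up = target − compressed = -13 − (-18) = 5 dB.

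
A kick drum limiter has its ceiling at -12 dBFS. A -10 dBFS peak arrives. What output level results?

A brickwall limiter is an ∞:1 compressor: any input above the ceiling is clamped to -12 dBFS.

-12 dBFS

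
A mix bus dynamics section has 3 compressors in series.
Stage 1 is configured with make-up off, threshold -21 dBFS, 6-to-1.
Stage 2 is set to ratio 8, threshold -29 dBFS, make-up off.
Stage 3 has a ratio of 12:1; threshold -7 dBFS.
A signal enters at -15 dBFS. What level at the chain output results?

-27.875 dBFS

Stage 1: overshoot 6 dB → 6/6 = 1 dB → -20 dBFS.
Stage 2: -20 dBFS is 9 dB over -29 dBFS; at 8:1 that becomes 1.125 dB over, giving -27.875 dBFS.
Stage 3: below threshold (-27.875 ≤ -7); passes unchanged; output -27.875 dBFS.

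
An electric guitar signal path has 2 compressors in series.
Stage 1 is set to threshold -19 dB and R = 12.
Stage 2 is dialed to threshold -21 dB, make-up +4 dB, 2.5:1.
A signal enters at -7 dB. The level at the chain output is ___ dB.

Stage 1: overshoot 12 dB → 12/12 = 1 dB → -18 dB.
Stage 2: -18 dB is 3 dB over -21 dB; at 2.5:1 that becomes 1.2 dB over, giving -19.8 dB; +4 dB make-up → -15.8 dB.

-15.8 dB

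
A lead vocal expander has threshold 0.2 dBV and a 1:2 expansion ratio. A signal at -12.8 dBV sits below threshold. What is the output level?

Undershoot = 0.2 − (-12.8) = 13 dB.
At 1:2, that expands to 26 dB under threshold.
Output = 0.2 − 26 = -25.8 dBV.

-25.8 dBV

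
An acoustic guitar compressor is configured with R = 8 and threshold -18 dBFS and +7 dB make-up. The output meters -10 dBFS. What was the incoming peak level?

-10 dBFS

Stripping the +7 dB make-up gives -17 dBFS at the gain stage.
The compressed level sits -17 − (-18) = 1 dB over threshold.
Input overshoot = R × output overshoot = 8 dB → input = -18 + 8 = -10 dBFS.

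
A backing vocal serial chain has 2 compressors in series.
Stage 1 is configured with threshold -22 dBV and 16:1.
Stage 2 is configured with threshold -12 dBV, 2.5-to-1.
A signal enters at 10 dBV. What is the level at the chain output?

-20 dBV

Stage 1: 10 dBV is 32 dB over -22 dBV; at 16:1 that becomes 2 dB over, giving -20 dBV.
Stage 2: below threshold (-20 ≤ -12); passes unchanged; output -20 dBV.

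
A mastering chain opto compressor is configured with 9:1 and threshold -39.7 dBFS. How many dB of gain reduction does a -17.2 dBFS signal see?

Overshoot = -17.2 − (-39.7) = 22.5 dB.
After 9:1 compression the overshoot becomes 22.5/9 = 2.5 dB.
GR = overshoot in − overshoot out = 22.5 − 2.5 = 20 dB.

20 dB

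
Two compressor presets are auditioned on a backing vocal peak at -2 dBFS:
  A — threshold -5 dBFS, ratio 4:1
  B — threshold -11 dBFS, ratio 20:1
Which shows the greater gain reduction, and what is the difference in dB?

B, by 6.3 dB

A: GR = 3 − 3/4 = 2.25 dB.
B: GR = 9 − 9/20 = 8.55 dB.
B applies 6.3 dB more gain reduction.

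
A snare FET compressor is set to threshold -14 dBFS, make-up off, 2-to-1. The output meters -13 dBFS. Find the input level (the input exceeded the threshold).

The compressed level sits -13 − (-14) = 1 dB over threshold.
Before 2:1 compression the overshoot was 1 × 2 = 2 dB, so input = -14 + 2 = -12 dBFS.

-12 dBFS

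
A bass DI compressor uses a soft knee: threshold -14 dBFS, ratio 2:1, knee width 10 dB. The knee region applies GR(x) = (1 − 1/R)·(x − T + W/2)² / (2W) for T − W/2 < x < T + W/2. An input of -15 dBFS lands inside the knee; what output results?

x − T + W/2 = -15 − (-14) + 5 = 4.
GR = (1 − 1/2) × 4² / 20 = 0.5 × 16 / 20 = 0.4 dB.
Output = -15 − 0.4 = -15.4 dBFS.

-15.4 dBFS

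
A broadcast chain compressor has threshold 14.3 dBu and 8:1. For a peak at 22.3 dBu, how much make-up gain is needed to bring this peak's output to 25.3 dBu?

Without make-up, output = threshold + overshoot/8 = 14.3 + 1 = 15.3 dBu.
Gap to target: 10 dB.

10 dB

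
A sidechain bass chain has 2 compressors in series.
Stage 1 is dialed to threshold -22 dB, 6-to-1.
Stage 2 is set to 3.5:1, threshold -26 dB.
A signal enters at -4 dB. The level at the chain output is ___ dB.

-24 dB

Stage 1: overshoot 18 dB → 18/6 = 3 dB → -19 dB.
Stage 2: overshoot 7 dB → 7/3.5 = 2 dB → -24 dB.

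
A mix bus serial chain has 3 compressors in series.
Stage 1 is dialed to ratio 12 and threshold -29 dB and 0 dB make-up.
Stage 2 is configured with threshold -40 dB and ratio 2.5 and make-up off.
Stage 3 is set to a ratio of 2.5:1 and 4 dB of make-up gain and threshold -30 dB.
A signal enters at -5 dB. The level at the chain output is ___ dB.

-30.8 dB

Stage 1: -5 dB is 24 dB over -29 dB; at 12:1 that becomes 2 dB over, giving -27 dB.
Stage 2: -27 dB is 13 dB over -40 dB; at 2.5:1 that becomes 5.2 dB over, giving -34.8 dB.
Stage 3: below threshold (-34.8 ≤ -30); passes unchanged; make-up brings it to -30.8 dB.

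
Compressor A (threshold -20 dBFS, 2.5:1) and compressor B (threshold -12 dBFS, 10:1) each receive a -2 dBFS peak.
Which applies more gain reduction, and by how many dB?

A: overshoot 18 dB → output overshoot 7.2 dB → GR 10.8 dB.
B: overshoot 10 dB → output overshoot 1 dB → GR 9 dB.
A applies 1.8 dB more gain reduction.

A, by 1.8 dB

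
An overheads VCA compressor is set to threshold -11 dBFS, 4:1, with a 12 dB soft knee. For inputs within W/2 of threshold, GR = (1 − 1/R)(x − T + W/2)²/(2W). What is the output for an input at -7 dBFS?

x − T + W/2 = -7 − (-11) + 6 = 10.
GR = (1 − 1/4) × 10² / 24 = 0.75 × 100 / 24 = 3.125 dB.
Output = -7 − 3.125 = -10.125 dBFS.

-10.125 dBFS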